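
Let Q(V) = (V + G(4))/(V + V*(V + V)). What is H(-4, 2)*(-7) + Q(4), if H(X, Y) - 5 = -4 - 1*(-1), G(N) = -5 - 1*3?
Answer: -127/9 ≈ -14.111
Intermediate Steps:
G(N) = -8 (G(N) = -5 - 3 = -8)
H(X, Y) = 2 (H(X, Y) = 5 + (-4 - 1*(-1)) = 5 + (-4 + 1) = 5 - 3 = 2)
Q(V) = (-8 + V)/(V + 2*V**2) (Q(V) = (V - 8)/(V + V*(V + V)) = (-8 + V)/(V + V*(2*V)) = (-8 + V)/(V + 2*V**2))
H(-4, 2)*(-7) + Q(4) = 2*(-7) + (-8 + 4)/(4*(1 + 2*4)) = -14 + (1/4)*(-4)/(1 + 8) = -14 + (1/4)*(-4)/9 = -14 + (1/4)*(1/9)*(-4) = -14 - 1/9 = -127/9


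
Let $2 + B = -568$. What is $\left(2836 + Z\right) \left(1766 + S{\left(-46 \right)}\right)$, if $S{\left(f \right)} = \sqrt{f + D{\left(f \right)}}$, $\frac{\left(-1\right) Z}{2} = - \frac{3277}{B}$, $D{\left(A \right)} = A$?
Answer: $\frac{1421599978}{285} + \frac{1609966 i \sqrt{23}}{285} \approx 4.9881 \cdot 10^{6} + 27092.0 i$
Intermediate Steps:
$B = -570$ ($B = -2 - 568 = -570$)
$Z = - \frac{3277}{285}$ ($Z = - 2 \left(- \frac{3277}{-570}\right) = - 2 \left(\left(-3277\right) \left(- \frac{1}{570}\right)\right) = \left(-2\right) \frac{3277}{570} = - \frac{3277}{285} \approx -11.498$)
$S{\left(f \right)} = \sqrt{2} \sqrt{f}$ ($S{\left(f \right)} = \sqrt{f + f} = \sqrt{2 f} = \sqrt{2} \sqrt{f}$)
$\left(2836 + Z\right) \left(1766 + S{\left(-46 \right)}\right) = \left(2836 - \frac{3277}{285}\right) \left(1766 + \sqrt{2} \sqrt{-46}\right) = \frac{804983 \left(1766 + \sqrt{2} i \sqrt{46}\right)}{285} = \frac{804983 \left(1766 + 2 i \sqrt{23}\right)}{285} = \frac{1421599978}{285} + \frac{1609966 i \sqrt{23}}{285}$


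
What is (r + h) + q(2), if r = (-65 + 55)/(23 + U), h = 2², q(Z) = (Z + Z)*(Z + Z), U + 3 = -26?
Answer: 65/3 ≈ 21.667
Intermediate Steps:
U = -29 (U = -3 - 26 = -29)
q(Z) = 4*Z² (q(Z) = (2*Z)*(2*Z) = 4*Z²)
h = 4
r = 5/3 (r = (-65 + 55)/(23 - 29) = -10/(-6) = -10*(-⅙) = 5/3 ≈ 1.6667)
(r + h) + q(2) = (5/3 + 4) + 4*2² = 17/3 + 4*4 = 17/3 + 16 = 65/3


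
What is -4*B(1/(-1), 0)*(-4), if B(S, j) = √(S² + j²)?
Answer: 16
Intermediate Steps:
-4*B(1/(-1), 0)*(-4) = -4*√((1/(-1))² + 0²)*(-4) = -4*√((-1)² + 0)*(-4) = -4*√(1 + 0)*(-4) = -4*√1*(-4) = -4*1*(-4) = -4*(-4) = 16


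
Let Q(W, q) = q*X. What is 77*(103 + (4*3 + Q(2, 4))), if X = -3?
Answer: 7931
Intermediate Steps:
Q(W, q) = -3*q (Q(W, q) = q*(-3) = -3*q)
77*(103 + (4*3 + Q(2, 4))) = 77*(103 + (4*3 - 3*4)) = 77*(103 + (12 - 12)) = 77*(103 + 0) = 77*103 = 7931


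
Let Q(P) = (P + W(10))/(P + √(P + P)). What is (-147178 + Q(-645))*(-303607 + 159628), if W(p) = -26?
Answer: 13710183586605/647 - 32203303*I*√1290/139105 ≈ 2.119e+10 - 8314.8*I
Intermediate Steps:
Q(P) = (-26 + P)/(P + √2*√P) (Q(P) = (P - 26)/(P + √(P + P)) = (-26 + P)/(P + √(2*P)) = (-26 + P)/(P + √2*√P))
(-147178 + Q(-645))*(-303607 + 159628) = (-147178 + (-26 - 645)/(-645 + √2*√(-645)))*(-303607 + 159628) = (-147178 - 671/(-645 + √2*(I*√645)))*(-143979) = (-147178 - 671/(-645 + I*√1290))*(-143979) = 21190541262 + 96609909/(-645 + I*√1290)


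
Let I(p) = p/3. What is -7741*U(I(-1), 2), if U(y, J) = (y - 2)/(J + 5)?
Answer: 7741/3 ≈ 2580.3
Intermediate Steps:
I(p) = p/3 (I(p) = p*(⅓) = p/3)
U(y, J) = (-2 + y)/(5 + J)
-7741*U(I(-1), 2) = -7741*(-2 + (⅓)*(-1))/(5 + 2) = -7741*(-2 - ⅓)/7 = -7741*(-7)/(7*3) = -7741*(-⅓) = 7741/3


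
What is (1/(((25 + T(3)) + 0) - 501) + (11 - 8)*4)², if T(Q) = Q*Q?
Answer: 31393609/218089 ≈ 143.95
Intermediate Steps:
T(Q) = Q²
(1/(((25 + T(3)) + 0) - 501) + (11 - 8)*4)² = (1/(((25 + 3²) + 0) - 501) + (11 - 8)*4)² = (1/(((25 + 9) + 0) - 501) + 3*4)² = (1/((34 + 0) - 501) + 12)² = (1/(34 - 501) + 12)² = (1/(-467) + 12)² = (-1/467 + 12)² = (5603/467)² = 31393609/218089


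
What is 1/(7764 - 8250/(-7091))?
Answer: 7091/55062774 ≈ 0.00012878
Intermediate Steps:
1/(7764 - 8250/(-7091)) = 1/(7764 - 8250*(-1/7091)) = 1/(7764 + 8250/7091) = 1/(55062774/7091) = 7091/55062774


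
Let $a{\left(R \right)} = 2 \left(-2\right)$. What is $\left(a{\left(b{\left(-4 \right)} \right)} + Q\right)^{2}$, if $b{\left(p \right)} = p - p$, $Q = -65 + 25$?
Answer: $1936$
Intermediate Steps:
$Q = -40$
$b{\left(p \right)} = 0$
$a{\left(R \right)} = -4$
$\left(a{\left(b{\left(-4 \right)} \right)} + Q\right)^{2} = \left(-4 - 40\right)^{2} = \left(-44\right)^{2} = 1936$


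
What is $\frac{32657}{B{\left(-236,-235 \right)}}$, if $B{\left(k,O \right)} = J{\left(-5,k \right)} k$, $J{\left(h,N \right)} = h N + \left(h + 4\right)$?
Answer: $- \frac{32657}{278244} \approx -0.11737$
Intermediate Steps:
$J{\left(h,N \right)} = 4 + h + N h$ ($J{\left(h,N \right)} = N h + \left(4 + h\right) = 4 + h + N h$)
$B{\left(k,O \right)} = k \left(-1 - 5 k\right)$ ($B{\left(k,O \right)} = \left(4 - 5 + k \left(-5\right)\right) k = \left(4 - 5 - 5 k\right) k = \left(-1 - 5 k\right) k = k \left(-1 - 5 k\right)$)
$\frac{32657}{B{\left(-236,-235 \right)}} = \frac{32657}{\left(-236\right) \left(-1 - -1180\right)} = \frac{32657}{\left(-236\right) \left(-1 + 1180\right)} = \frac{32657}{\left(-236\right) 1179} = \frac{32657}{-278244} = 32657 \left(- \frac{1}{278244}\right) = - \frac{32657}{278244}$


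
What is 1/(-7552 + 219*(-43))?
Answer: -1/16969 ≈ -5.8931e-5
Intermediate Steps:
1/(-7552 + 219*(-43)) = 1/(-7552 - 9417) = 1/(-16969) = -1/16969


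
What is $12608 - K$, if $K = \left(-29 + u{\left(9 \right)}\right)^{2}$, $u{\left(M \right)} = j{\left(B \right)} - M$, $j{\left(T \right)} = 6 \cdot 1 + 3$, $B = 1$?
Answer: $11767$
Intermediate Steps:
$j{\left(T \right)} = 9$ ($j{\left(T \right)} = 6 + 3 = 9$)
$u{\left(M \right)} = 9 - M$
$K = 841$ ($K = \left(-29 + \left(9 - 9\right)\right)^{2} = \left(-29 + 0\right)^{2} = \left(-29\right)^{2} = 841$)
$12608 - K = 12608 - 841 = 11767$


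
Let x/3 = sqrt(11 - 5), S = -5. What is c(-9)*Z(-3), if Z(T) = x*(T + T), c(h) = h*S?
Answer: -810*sqrt(6) ≈ -1984.1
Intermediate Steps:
x = 3*sqrt(6) (x = 3*sqrt(11 - 5) = 3*sqrt(6) ≈ 7.3485)
c(h) = -5*h (c(h) = h*(-5) = -5*h)
Z(T) = 6*T*sqrt(6) (Z(T) = (3*sqrt(6))*(T + T) = (3*sqrt(6))*(2*T) = 6*T*sqrt(6))
c(-9)*Z(-3) = (-5*(-9))*(6*(-3)*sqrt(6)) = 45*(-18*sqrt(6)) = -810*sqrt(6)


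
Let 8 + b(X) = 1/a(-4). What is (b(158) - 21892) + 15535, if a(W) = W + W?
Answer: -50921/8 ≈ -6365.1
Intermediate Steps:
a(W) = 2*W
b(X) = -65/8 (b(X) = -8 + 1/(2*(-4)) = -8 + 1/(-8) = -8 - ⅛ = -65/8)
(b(158) - 21892) + 15535 = (-65/8 - 21892) + 15535 = -175201/8 + 15535 = -50921/8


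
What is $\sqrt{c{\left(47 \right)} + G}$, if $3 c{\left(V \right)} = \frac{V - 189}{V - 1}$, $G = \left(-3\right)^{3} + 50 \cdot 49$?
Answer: $\frac{2 \sqrt{2882751}}{69} \approx 49.214$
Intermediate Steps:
$G = 2423$ ($G = -27 + 2450 = 2423$)
$c{\left(V \right)} = \frac{-189 + V}{3 \left(-1 + V\right)}$ ($c{\left(V \right)} = \frac{\left(V - 189\right) \frac{1}{V - 1}}{3} = \frac{\left(-189 + V\right) \frac{1}{-1 + V}}{3} = \frac{\frac{1}{-1 + V} \left(-189 + V\right)}{3} = \frac{-189 + V}{3 \left(-1 + V\right)}$)
$\sqrt{c{\left(47 \right)} + G} = \sqrt{\frac{-189 + 47}{3 \left(-1 + 47\right)} + 2423} = \sqrt{\frac{1}{3} \cdot \frac{1}{46} \left(-142\right) + 2423} = \sqrt{- \frac{71}{69} + 2423} = \sqrt{\frac{167116}{69}} = \frac{2 \sqrt{2882751}}{69}$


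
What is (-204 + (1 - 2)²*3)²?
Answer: 40401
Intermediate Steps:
(-204 + (1 - 2)²*3)² = (-204 + (-1)²*3)² = (-204 + 1*3)² = (-204 + 3)² = (-201)² = 40401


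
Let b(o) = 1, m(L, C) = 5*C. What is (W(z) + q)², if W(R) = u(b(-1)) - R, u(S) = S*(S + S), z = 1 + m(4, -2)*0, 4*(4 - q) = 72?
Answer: 169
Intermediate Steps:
q = -14 (q = 4 - ¼*72 = 4 - 18 = -14)
z = 1 (z = 1 + (5*(-2))*0 = 1 - 10*0 = 1 + 0 = 1)
u(S) = 2*S² (u(S) = S*(2*S) = 2*S²)
W(R) = 2 - R (W(R) = 2*1² - R = 2*1 - R = 2 - R)
(W(z) + q)² = ((2 - 1*1) - 14)² = ((2 - 1) - 14)² = (1 - 14)² = (-13)² = 169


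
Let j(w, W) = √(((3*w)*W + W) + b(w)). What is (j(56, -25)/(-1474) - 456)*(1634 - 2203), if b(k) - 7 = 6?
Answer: 259464 + 5121*I*√13/737 ≈ 2.5946e+5 + 25.053*I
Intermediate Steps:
b(k) = 13 (b(k) = 7 + 6 = 13)
j(w, W) = √(13 + W + 3*W*w) (j(w, W) = √(((3*w)*W + W) + 13) = √((3*W*w + W) + 13) = √((W + 3*W*w) + 13) = √(13 + W + 3*W*w))
(j(56, -25)/(-1474) - 456)*(1634 - 2203) = (√(13 - 25 + 3*(-25)*56)/(-1474) - 456)*(1634 - 2203) = (√(13 - 25 - 4200)*(-1/1474) - 456)*(-569) = (√(-4212)*(-1/1474) - 456)*(-569) = ((18*I*√13)*(-1/1474) - 456)*(-569) = (-9*I*√13/737 - 456)*(-569) = (-456 - 9*I*√13/737)*(-569) = 259464 + 5121*I*√13/737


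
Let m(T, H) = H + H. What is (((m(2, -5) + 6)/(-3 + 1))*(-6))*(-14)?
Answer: 168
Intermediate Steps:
m(T, H) = 2*H
(((m(2, -5) + 6)/(-3 + 1))*(-6))*(-14) = (((2*(-5) + 6)/(-3 + 1))*(-6))*(-14) = (((-10 + 6)/(-2))*(-6))*(-14) = (-4*(-½)*(-6))*(-14) = (2*(-6))*(-14) = -12*(-14) = 168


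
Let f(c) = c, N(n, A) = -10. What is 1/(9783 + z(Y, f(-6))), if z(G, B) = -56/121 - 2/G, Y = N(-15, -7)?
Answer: 605/5918556 ≈ 0.00010222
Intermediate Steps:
Y = -10
z(G, B) = -56/121 - 2/G (z(G, B) = -56*1/121 - 2/G = -56/121 - 2/G)
1/(9783 + z(Y, f(-6))) = 1/(9783 + (-56/121 - 2/(-10))) = 1/(9783 + (-56/121 - 2*(-⅒))) = 1/(9783 + (-56/121 + ⅕)) = 1/(9783 - 159/605) = 1/(5918556/605) = 605/5918556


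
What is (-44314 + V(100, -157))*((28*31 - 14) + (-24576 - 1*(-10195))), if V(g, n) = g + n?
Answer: 600206517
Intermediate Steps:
(-44314 + V(100, -157))*((28*31 - 14) + (-24576 - 1*(-10195))) = (-44314 + (100 - 157))*((28*31 - 14) + (-24576 - 1*(-10195))) = (-44314 - 57)*((868 - 14) + (-24576 + 10195)) = -44371*(854 - 14381) = -44371*(-13527) = 600206517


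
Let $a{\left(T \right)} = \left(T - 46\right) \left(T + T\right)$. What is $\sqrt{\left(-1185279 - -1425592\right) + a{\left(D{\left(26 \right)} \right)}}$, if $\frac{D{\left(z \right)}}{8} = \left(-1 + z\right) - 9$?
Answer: $\sqrt{261305} \approx 511.18$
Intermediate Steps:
$D{\left(z \right)} = -80 + 8 z$ ($D{\left(z \right)} = 8 \left(\left(-1 + z\right) - 9\right) = 8 \left(-10 + z\right) = -80 + 8 z$)
$a{\left(T \right)} = 2 T \left(-46 + T\right)$ ($a{\left(T \right)} = \left(-46 + T\right) 2 T = 2 T \left(-46 + T\right)$)
$\sqrt{\left(-1185279 - -1425592\right) + a{\left(D{\left(26 \right)} \right)}} = \sqrt{\left(-1185279 - -1425592\right) + 2 \left(-80 + 8 \cdot 26\right) \left(-46 + \left(-80 + 8 \cdot 26\right)\right)} = \sqrt{\left(-1185279 + 1425592\right) + 2 \left(-80 + 208\right) \left(-46 + \left(-80 + 208\right)\right)} = \sqrt{240313 + 2 \cdot 128 \left(-46 + 128\right)} = \sqrt{240313 + 2 \cdot 128 \cdot 82} = \sqrt{240313 + 20992} = \sqrt{261305}$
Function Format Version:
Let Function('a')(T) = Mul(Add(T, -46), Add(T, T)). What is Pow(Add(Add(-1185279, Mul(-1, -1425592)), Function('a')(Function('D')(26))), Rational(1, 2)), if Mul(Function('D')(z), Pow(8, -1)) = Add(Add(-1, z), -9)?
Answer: Pow(261305, Rational(1, 2)) ≈ 511.18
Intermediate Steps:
Function('D')(z) = Add(-80, Mul(8, z)) (Function('D')(z) = Mul(8, Add(Add(-1, z), -9)) = Mul(8, Add(-10, z)) = Add(-80, Mul(8, z)))
Function('a')(T) = Mul(2, T, Add(-46, T)) (Function('a')(T) = Mul(Add(-46, T), Mul(2, T)) = Mul(2, T, Add(-46, T)))
Pow(Add(Add(-1185279, Mul(-1, -1425592)), Function('a')(Function('D')(26))), Rational(1, 2)) = Pow(Add(Add(-1185279, Mul(-1, -1425592)), Mul(2, Add(-80, Mul(8, 26)), Add(-46, Add(-80, Mul(8, 26))))), Rational(1, 2)) = Pow(Add(Add(-1185279, 1425592), Mul(2, Add(-80, 208), Add(-46, Add(-80, 208)))), Rational(1, 2)) = Pow(Add(240313, Mul(2, 128, Add(-46, 128))), Rational(1, 2)) = Pow(Add(240313, Mul(2, 128, 82)), Rational(1, 2)) = Pow(Add(240313, 20992), Rational(1, 2)) = Pow(261305, Rational(1, 2))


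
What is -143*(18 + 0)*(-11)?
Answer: 28314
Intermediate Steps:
-143*(18 + 0)*(-11) = -2574*(-11) = -143*(-198) = 28314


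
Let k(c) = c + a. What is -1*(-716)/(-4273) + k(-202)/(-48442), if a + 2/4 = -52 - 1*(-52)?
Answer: -67638379/413985332 ≈ -0.16338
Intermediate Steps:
a = -1/2 (a = -1/2 + (-52 - 1*(-52)) = -1/2 + (-52 + 52) = -1/2 + 0 = -1/2 ≈ -0.50000)
k(c) = -1/2 + c (k(c) = c - 1/2 = -1/2 + c)
-1*(-716)/(-4273) + k(-202)/(-48442) = -1*(-716)/(-4273) + (-1/2 - 202)/(-48442) = 716*(-1/4273) - 405/2*(-1/48442) = -716/4273 + 405/96884 = -67638379/413985332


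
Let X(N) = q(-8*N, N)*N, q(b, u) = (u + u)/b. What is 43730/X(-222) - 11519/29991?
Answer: 873911417/1109667 ≈ 787.54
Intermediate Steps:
q(b, u) = 2*u/b (q(b, u) = (2*u)/b = 2*u/b)
X(N) = -N/4 (X(N) = (2*N/((-8*N)))*N = (2*N*(-1/(8*N)))*N = -N/4)
43730/X(-222) - 11519/29991 = 43730/((-¼*(-222))) - 11519/29991 = 43730/(111/2) - 11519*1/29991 = 43730*(2/111) - 11519/29991 = 87460/111 - 11519/29991 = 873911417/1109667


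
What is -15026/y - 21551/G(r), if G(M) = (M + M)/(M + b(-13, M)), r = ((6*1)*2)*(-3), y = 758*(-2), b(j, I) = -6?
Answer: -57129725/4548 ≈ -12562.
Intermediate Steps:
y = -1516
r = -36 (r = (6*2)*(-3) = 12*(-3) = -36)
G(M) = 2*M/(-6 + M) (G(M) = (M + M)/(M - 6) = (2*M)/(-6 + M) = 2*M/(-6 + M))
-15026/y - 21551/G(r) = -15026/(-1516) - 21551/(2*(-36)/(-6 - 36)) = -15026*(-1/1516) - 21551/(2*(-36)/(-42)) = 7513/758 - 21551/(2*(-36)*(-1/42)) = 7513/758 - 21551/12/7 = 7513/758 - 21551*7/12 = 7513/758 - 150857/12 = -57129725/4548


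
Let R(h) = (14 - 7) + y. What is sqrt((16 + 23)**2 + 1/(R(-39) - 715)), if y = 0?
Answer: sqrt(190605459)/354 ≈ 39.000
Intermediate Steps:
R(h) = 7 (R(h) = (14 - 7) + 0 = 7 + 0 = 7)
sqrt((16 + 23)**2 + 1/(R(-39) - 715)) = sqrt((16 + 23)**2 + 1/(7 - 715)) = sqrt(39**2 + 1/(-708)) = sqrt(1521 - 1/708) = sqrt(1076867/708) = sqrt(190605459)/354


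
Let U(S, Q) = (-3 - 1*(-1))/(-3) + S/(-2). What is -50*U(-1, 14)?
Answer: -175/3 ≈ -58.333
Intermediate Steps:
U(S, Q) = 2/3 - S/2 (U(S, Q) = (-3 + 1)*(-1/3) + S*(-1/2) = -2*(-1/3) - S/2 = 2/3 - S/2)
-50*U(-1, 14) = -50*(2/3 - 1/2*(-1)) = -50*(2/3 + 1/2) = -50*7/6 = -175/3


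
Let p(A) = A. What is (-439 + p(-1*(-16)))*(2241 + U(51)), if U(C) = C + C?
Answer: -991089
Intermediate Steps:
U(C) = 2*C
(-439 + p(-1*(-16)))*(2241 + U(51)) = (-439 - 1*(-16))*(2241 + 2*51) = (-439 + 16)*(2241 + 102) = -423*2343 = -991089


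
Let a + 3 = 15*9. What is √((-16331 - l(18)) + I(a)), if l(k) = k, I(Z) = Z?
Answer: I*√16217 ≈ 127.35*I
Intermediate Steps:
a = 132 (a = -3 + 15*9 = -3 + 135 = 132)
√((-16331 - l(18)) + I(a)) = √((-16331 - 1*18) + 132) = √((-16331 - 18) + 132) = √(-16349 + 132) = √(-16217) = I*√16217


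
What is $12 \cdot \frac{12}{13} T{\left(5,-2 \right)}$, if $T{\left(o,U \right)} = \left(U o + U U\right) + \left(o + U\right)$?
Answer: $- \frac{432}{13} \approx -33.231$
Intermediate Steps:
$T{\left(o,U \right)} = U + o + U^{2} + U o$ ($T{\left(o,U \right)} = \left(U o + U^{2}\right) + \left(U + o\right) = \left(U^{2} + U o\right) + \left(U + o\right) = U + o + U^{2} + U o$)
$12 \cdot \frac{12}{13} T{\left(5,-2 \right)} = 12 \cdot \frac{12}{13} \left(-2 + 5 + \left(-2\right)^{2} - 10\right) = 12 \cdot 12 \cdot \frac{1}{13} \left(-2 + 5 + 4 - 10\right) = 12 \cdot \frac{12}{13} \left(-3\right) = \frac{144}{13} \left(-3\right) = - \frac{432}{13}$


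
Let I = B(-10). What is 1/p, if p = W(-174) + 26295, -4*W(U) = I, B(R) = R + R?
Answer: 1/26300 ≈ 3.8023e-5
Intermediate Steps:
B(R) = 2*R
I = -20 (I = 2*(-10) = -20)
W(U) = 5 (W(U) = -¼*(-20) = 5)
p = 26300 (p = 5 + 26295 = 26300)
1/p = 1/26300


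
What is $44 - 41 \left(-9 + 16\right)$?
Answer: $-243$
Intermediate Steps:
$44 - 41 \left(-9 + 16\right) = 44 - 287 = -243$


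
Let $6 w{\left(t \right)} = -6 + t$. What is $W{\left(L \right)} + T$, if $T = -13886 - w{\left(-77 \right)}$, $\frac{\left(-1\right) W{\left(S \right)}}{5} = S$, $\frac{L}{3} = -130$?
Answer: $- \frac{71533}{6} \approx -11922.0$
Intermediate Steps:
$L = -390$ ($L = 3 \left(-130\right) = -390$)
$W{\left(S \right)} = - 5 S$
$w{\left(t \right)} = -1 + \frac{t}{6}$ ($w{\left(t \right)} = \frac{-6 + t}{6} = -1 + \frac{t}{6}$)
$T = - \frac{83233}{6}$ ($T = -13886 - \left(-1 + \frac{1}{6} \left(-77\right)\right) = -13886 - \left(-1 - \frac{77}{6}\right) = -13886 - - \frac{83}{6} = -13886 + \frac{83}{6} = - \frac{83233}{6} \approx -13872.0$)
$W{\left(L \right)} + T = \left(-5\right) \left(-390\right) - \frac{83233}{6} = 1950 - \frac{83233}{6} = - \frac{71533}{6}$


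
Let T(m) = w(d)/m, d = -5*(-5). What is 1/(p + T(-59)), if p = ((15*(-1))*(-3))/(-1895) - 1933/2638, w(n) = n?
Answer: -58988318/69619641 ≈ -0.84729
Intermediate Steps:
d = 25
T(m) = 25/m
p = -756349/999802 (p = -15*(-3)*(-1/1895) - 1933*1/2638 = 45*(-1/1895) - 1933/2638 = -9/379 - 1933/2638 = -756349/999802 ≈ -0.75650)
1/(p + T(-59)) = 1/(-756349/999802 + 25/(-59)) = 1/(-756349/999802 + 25*(-1/59)) = 1/(-756349/999802 - 25/59) = 1/(-69619641/58988318) = -58988318/69619641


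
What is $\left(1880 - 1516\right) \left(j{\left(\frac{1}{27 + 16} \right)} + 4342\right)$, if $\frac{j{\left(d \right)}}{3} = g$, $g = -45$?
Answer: $1531348$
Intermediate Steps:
$j{\left(d \right)} = -135$ ($j{\left(d \right)} = 3 \left(-45\right) = -135$)
$\left(1880 - 1516\right) \left(j{\left(\frac{1}{27 + 16} \right)} + 4342\right) = \left(1880 - 1516\right) \left(-135 + 4342\right) = 364 \cdot 4207 = 1531348$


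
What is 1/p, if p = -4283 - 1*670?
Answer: -1/4953 ≈ -0.00020190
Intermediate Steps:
p = -4953 (p = -4283 - 670 = -4953)
1/p = 1/(-4953) = -1/4953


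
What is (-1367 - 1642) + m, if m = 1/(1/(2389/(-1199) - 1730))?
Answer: -5684450/1199 ≈ -4741.0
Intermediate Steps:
m = -2076659/1199 (m = 1/(1/(2389*(-1/1199) - 1730)) = 1/(1/(-2389/1199 - 1730)) = 1/(1/(-2076659/1199)) = 1/(-1199/2076659) = -2076659/1199 ≈ -1732.0)
(-1367 - 1642) + m = (-1367 - 1642) - 2076659/1199 = -3009 - 2076659/1199 = -5684450/1199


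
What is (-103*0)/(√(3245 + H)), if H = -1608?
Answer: 0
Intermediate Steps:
(-103*0)/(√(3245 + H)) = (-103*0)/(√(3245 - 1608)) = 0/(√1637) = 0*(√1637/1637) = 0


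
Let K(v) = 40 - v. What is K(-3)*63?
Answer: 2709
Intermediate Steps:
K(-3)*63 = (40 - 1*(-3))*63 = (40 + 3)*63 = 43*63 = 2709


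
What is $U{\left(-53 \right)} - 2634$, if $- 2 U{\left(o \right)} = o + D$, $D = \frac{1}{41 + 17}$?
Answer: $- \frac{302471}{116} \approx -2607.5$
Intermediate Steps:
$D = \frac{1}{58} \approx 0.017241$
$U{\left(o \right)} = - \frac{1}{116} - \frac{o}{2}$ ($U{\left(o \right)} = - \frac{o + \frac{1}{58}}{2} = - \frac{\frac{1}{58} + o}{2} = - \frac{1}{116} - \frac{o}{2}$)
$U{\left(-53 \right)} - 2634 = \left(- \frac{1}{116} - - \frac{53}{2}\right) - 2634 = \left(- \frac{1}{116} + \frac{53}{2}\right) - 2634 = \frac{3073}{116} - 2634 = - \frac{302471}{116}$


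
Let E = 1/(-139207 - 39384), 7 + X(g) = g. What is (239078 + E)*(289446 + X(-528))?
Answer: 1762240672870481/25513 ≈ 6.9072e+10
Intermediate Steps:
X(g) = -7 + g
E = -1/178591 (E = 1/(-178591) = -1/178591 ≈ -5.5994e-6)
(239078 + E)*(289446 + X(-528)) = (239078 - 1/178591)*(289446 + (-7 - 528)) = 42697179097*(289446 - 535)/178591 = (42697179097/178591)*288911 = 1762240672870481/25513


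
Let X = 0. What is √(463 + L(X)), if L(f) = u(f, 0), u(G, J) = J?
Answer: √463 ≈ 21.517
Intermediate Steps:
L(f) = 0
√(463 + L(X)) = √(463 + 0) = √463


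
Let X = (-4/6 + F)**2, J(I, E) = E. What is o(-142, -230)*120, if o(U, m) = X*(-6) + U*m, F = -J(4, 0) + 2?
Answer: 3917920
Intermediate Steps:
F = 2 (F = -1*0 + 2 = 0 + 2 = 2)
X = 16/9 (X = (-4/6 + 2)**2 = (-4*1/6 + 2)**2 = (-2/3 + 2)**2 = (4/3)**2 = 16/9 ≈ 1.7778)
o(U, m) = -32/3 + U*m (o(U, m) = (16/9)*(-6) + U*m = -32/3 + U*m)
o(-142, -230)*120 = (-32/3 - 142*(-230))*120 = (-32/3 + 32660)*120 = (97948/3)*120 = 3917920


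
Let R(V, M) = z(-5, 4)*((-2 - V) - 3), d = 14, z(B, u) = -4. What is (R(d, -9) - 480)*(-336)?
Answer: 135744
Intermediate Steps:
R(V, M) = 20 + 4*V (R(V, M) = -4*((-2 - V) - 3) = -4*(-5 - V) = 20 + 4*V)
(R(d, -9) - 480)*(-336) = ((20 + 4*14) - 480)*(-336) = ((20 + 56) - 480)*(-336) = (76 - 480)*(-336) = -404*(-336) = 135744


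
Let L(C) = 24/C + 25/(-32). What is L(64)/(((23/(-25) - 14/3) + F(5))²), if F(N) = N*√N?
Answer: -32126956875/4453180385536 - 11489765625*√5/4453180385536 ≈ -0.012984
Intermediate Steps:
F(N) = N^(3/2)
L(C) = -25/32 + 24/C (L(C) = 24/C + 25*(-1/32) = 24/C - 25/32 = -25/32 + 24/C)
L(64)/(((23/(-25) - 14/3) + F(5))²) = (-25/32 + 24/64)/(((23/(-25) - 14/3) + 5^(3/2))²) = (-25/32 + 24*(1/64))/(((23*(-1/25) - 14*⅓) + 5*√5)²) = (-25/32 + 3/8)/(((-23/25 - 14/3) + 5*√5)²) = -13/(32*(-419/75 + 5*√5)²)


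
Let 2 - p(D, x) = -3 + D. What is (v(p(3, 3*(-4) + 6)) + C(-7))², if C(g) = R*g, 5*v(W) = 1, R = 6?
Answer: 43681/25 ≈ 1747.2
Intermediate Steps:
p(D, x) = 5 - D (p(D, x) = 2 - (-3 + D) = 2 + (3 - D) = 5 - D)
v(W) = ⅕ (v(W) = (⅕)*1 = ⅕)
C(g) = 6*g
(v(p(3, 3*(-4) + 6)) + C(-7))² = (⅕ + 6*(-7))² = (⅕ - 42)² = (-209/5)² = 43681/25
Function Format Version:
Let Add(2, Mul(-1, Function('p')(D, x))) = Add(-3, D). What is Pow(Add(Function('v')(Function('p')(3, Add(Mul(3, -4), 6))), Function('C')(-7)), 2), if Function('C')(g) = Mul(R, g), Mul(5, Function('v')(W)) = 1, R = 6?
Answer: Rational(43681, 25) ≈ 1747.2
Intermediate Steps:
Function('p')(D, x) = Add(5, Mul(-1, D)) (Function('p')(D, x) = Add(2, Mul(-1, Add(-3, D))) = Add(2, Add(3, Mul(-1, D))) = Add(5, Mul(-1, D)))
Function('v')(W) = Rational(1, 5) (Function('v')(W) = Mul(Rational(1, 5), 1) = Rational(1, 5))
Function('C')(g) = Mul(6, g)
Pow(Add(Function('v')(Function('p')(3, Add(Mul(3, -4), 6))), Function('C')(-7)), 2) = Pow(Add(Rational(1, 5), Mul(6, -7)), 2) = Pow(Add(Rational(1, 5), -42), 2) = Pow(Rational(-209, 5), 2) = Rational(43681, 25)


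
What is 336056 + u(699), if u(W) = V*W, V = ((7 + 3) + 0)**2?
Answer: 405956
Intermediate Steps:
V = 100 (V = (10 + 0)**2 = 10**2 = 100)
u(W) = 100*W
336056 + u(699) = 336056 + 100*699 = 336056 + 69900 = 405956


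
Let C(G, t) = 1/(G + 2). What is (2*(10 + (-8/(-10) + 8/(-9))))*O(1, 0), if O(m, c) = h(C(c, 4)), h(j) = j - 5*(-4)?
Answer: 18286/45 ≈ 406.36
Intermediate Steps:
C(G, t) = 1/(2 + G)
h(j) = 20 + j (h(j) = j + 20 = 20 + j)
O(m, c) = 20 + 1/(2 + c)
(2*(10 + (-8/(-10) + 8/(-9))))*O(1, 0) = (2*(10 + (-8/(-10) + 8/(-9))))*((41 + 20*0)/(2 + 0)) = (2*(10 + (-8*(-⅒) + 8*(-⅑))))*((41 + 0)/2) = (2*(10 + (⅘ - 8/9)))*((½)*41) = (2*(10 - 4/45))*(41/2) = (2*(446/45))*(41/2) = (892/45)*(41/2) = 18286/45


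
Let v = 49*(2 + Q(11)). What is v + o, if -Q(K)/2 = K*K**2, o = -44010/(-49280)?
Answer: -642311119/4928 ≈ -1.3034e+5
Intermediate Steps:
o = 4401/4928 (o = -44010*(-1/49280) = 4401/4928 ≈ 0.89306)
Q(K) = -2*K**3 (Q(K) = -2*K*K**2 = -2*K**3)
v = -130340 (v = 49*(2 - 2*11**3) = 49*(2 - 2*1331) = 49*(2 - 2662) = 49*(-2660) = -130340)
v + o = -130340 + 4401/4928 = -642311119/4928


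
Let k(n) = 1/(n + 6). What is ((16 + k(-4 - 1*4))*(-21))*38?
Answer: -12369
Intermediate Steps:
k(n) = 1/(6 + n)
((16 + k(-4 - 1*4))*(-21))*38 = ((16 + 1/(6 + (-4 - 1*4)))*(-21))*38 = ((16 + 1/(6 + (-4 - 4)))*(-21))*38 = ((16 + 1/(6 - 8))*(-21))*38 = ((16 + 1/(-2))*(-21))*38 = ((16 - ½)*(-21))*38 = ((31/2)*(-21))*38 = -651/2*38 = -12369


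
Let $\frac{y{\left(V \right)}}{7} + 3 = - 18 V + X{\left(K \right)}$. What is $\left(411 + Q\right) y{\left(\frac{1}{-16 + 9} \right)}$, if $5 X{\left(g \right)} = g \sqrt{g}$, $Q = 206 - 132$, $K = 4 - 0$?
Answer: $3977$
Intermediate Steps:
$K = 4$ ($K = 4 + 0 = 4$)
$Q = 74$
$X{\left(g \right)} = \frac{g^{\frac{3}{2}}}{5}$ ($X{\left(g \right)} = \frac{g \sqrt{g}}{5} = \frac{g^{\frac{3}{2}}}{5}$)
$y{\left(V \right)} = - \frac{49}{5} - 126 V$ ($y{\left(V \right)} = -21 + 7 \left(- 18 V + \frac{4^{\frac{3}{2}}}{5}\right) = -21 + 7 \left(- 18 V + \frac{1}{5} \cdot 8\right) = -21 + 7 \left(- 18 V + \frac{8}{5}\right) = -21 + 7 \left(\frac{8}{5} - 18 V\right) = -21 - \left(- \frac{56}{5} + 126 V\right) = - \frac{49}{5} - 126 V$)
$\left(411 + Q\right) y{\left(\frac{1}{-16 + 9} \right)} = \left(411 + 74\right) \left(- \frac{49}{5} - \frac{126}{-16 + 9}\right) = 485 \left(- \frac{49}{5} - \frac{126}{-7}\right) = 485 \left(- \frac{49}{5} - -18\right) = 485 \left(- \frac{49}{5} + 18\right) = 485 \cdot \frac{41}{5} = 3977$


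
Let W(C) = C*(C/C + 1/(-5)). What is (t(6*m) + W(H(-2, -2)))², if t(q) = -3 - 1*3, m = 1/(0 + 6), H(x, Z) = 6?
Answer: 36/25 ≈ 1.4400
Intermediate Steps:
m = ⅙ (m = 1/6 = ⅙ ≈ 0.16667)
W(C) = 4*C/5 (W(C) = C*(1 + 1*(-⅕)) = C*(1 - ⅕) = C*(⅘) = 4*C/5)
t(q) = -6 (t(q) = -3 - 3 = -6)
(t(6*m) + W(H(-2, -2)))² = (-6 + (⅘)*6)² = (-6 + 24/5)² = (-6/5)² = 36/25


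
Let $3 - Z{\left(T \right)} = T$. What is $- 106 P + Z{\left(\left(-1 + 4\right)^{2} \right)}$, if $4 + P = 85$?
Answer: $-8592$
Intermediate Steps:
$Z{\left(T \right)} = 3 - T$
$P = 81$ ($P = -4 + 85 = 81$)
$- 106 P + Z{\left(\left(-1 + 4\right)^{2} \right)} = \left(-106\right) 81 + \left(3 - \left(-1 + 4\right)^{2}\right) = -8586 + \left(3 - 3^{2}\right) = -8586 + \left(3 - 9\right) = -8586 - 6 = -8592$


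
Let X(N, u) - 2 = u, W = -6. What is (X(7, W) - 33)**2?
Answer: 1369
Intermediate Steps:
X(N, u) = 2 + u
(X(7, W) - 33)**2 = ((2 - 6) - 33)**2 = (-4 - 33)**2 = (-37)**2 = 1369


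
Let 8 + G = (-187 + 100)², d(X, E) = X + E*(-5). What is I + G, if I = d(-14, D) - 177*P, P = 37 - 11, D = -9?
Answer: 2990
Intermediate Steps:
P = 26
d(X, E) = X - 5*E
G = 7561 (G = -8 + (-187 + 100)² = -8 + (-87)² = -8 + 7569 = 7561)
I = -4571 (I = (-14 - 5*(-9)) - 177*26 = (-14 + 45) - 4602 = 31 - 4602 = -4571)
I + G = -4571 + 7561 = 2990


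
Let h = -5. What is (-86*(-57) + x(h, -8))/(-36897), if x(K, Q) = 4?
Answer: -4906/36897 ≈ -0.13296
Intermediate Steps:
(-86*(-57) + x(h, -8))/(-36897) = (-86*(-57) + 4)/(-36897) = (4902 + 4)*(-1/36897) = 4906*(-1/36897) = -4906/36897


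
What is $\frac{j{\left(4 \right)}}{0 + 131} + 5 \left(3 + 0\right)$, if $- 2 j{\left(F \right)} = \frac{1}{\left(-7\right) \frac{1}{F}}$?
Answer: $\frac{13757}{917} \approx 15.002$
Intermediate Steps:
$j{\left(F \right)} = \frac{F}{14}$ ($j{\left(F \right)} = - \frac{1}{2 \left(- \frac{7}{F}\right)} = - \frac{\left(- \frac{1}{7}\right) F}{2} = \frac{F}{14}$)
$\frac{j{\left(4 \right)}}{0 + 131} + 5 \left(3 + 0\right) = \frac{\frac{1}{14} \cdot 4}{0 + 131} + 5 \left(3 + 0\right) = \frac{2}{7 \cdot 131} + 5 \cdot 3 = \frac{2}{7} \cdot \frac{1}{131} + 15 = \frac{2}{917} + 15 = \frac{13757}{917}$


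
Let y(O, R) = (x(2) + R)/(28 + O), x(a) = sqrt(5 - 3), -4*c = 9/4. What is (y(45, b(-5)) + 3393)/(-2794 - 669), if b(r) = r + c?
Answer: -3962935/4044784 - sqrt(2)/252799 ≈ -0.97977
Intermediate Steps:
c = -9/16 (c = -9/(4*4) = -1/4*9/4 = -9/16 ≈ -0.56250)
x(a) = sqrt(2)
b(r) = -9/16 + r (b(r) = r - 9/16 = -9/16 + r)
y(O, R) = (R + sqrt(2))/(28 + O) (y(O, R) = (sqrt(2) + R)/(28 + O) = (R + sqrt(2))/(28 + O))
(y(45, b(-5)) + 3393)/(-2794 - 669) = (((-9/16 - 5) + sqrt(2))/(28 + 45) + 3393)/(-2794 - 669) = ((-89/16 + sqrt(2))/73 + 3393)/(-3463) = ((-89/16 + sqrt(2))/73 + 3393)*(-1/3463) = ((-89/1168 + sqrt(2)/73) + 3393)*(-1/3463) = (3962935/1168 + sqrt(2)/73)*(-1/3463) = -3962935/4044784 - sqrt(2)/252799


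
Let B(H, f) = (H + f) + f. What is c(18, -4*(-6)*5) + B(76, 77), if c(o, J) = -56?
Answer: 174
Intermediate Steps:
B(H, f) = H + 2*f
c(18, -4*(-6)*5) + B(76, 77) = -56 + (76 + 2*77) = -56 + (76 + 154) = -56 + 230 = 174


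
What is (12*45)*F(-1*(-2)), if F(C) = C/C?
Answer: 540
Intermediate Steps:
F(C) = 1
(12*45)*F(-1*(-2)) = (12*45)*1 = 540*1 = 540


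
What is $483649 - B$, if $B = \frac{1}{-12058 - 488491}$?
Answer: $\frac{242090023302}{500549} \approx 4.8365 \cdot 10^{5}$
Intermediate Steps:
$B = - \frac{1}{500549}$ ($B = \frac{1}{-500549} = - \frac{1}{500549} \approx -1.9978 \cdot 10^{-6}$)
$483649 - B = 483649 - - \frac{1}{500549} = 483649 + \frac{1}{500549} = \frac{242090023302}{500549}$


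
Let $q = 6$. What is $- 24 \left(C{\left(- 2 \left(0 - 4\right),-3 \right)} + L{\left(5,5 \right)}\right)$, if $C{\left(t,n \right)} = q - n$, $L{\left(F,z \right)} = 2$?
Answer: $-264$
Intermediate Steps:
$C{\left(t,n \right)} = 6 - n$
$- 24 \left(C{\left(- 2 \left(0 - 4\right),-3 \right)} + L{\left(5,5 \right)}\right) = - 24 \left(\left(6 - -3\right) + 2\right) = - 24 \left(\left(6 + 3\right) + 2\right) = - 24 \left(9 + 2\right) = \left(-24\right) 11 = -264$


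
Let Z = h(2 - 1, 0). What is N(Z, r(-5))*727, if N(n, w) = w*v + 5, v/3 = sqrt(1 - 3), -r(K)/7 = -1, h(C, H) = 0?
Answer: 3635 + 15267*I*sqrt(2) ≈ 3635.0 + 21591.0*I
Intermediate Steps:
r(K) = 7 (r(K) = -7*(-1) = 7)
v = 3*I*sqrt(2) (v = 3*sqrt(1 - 3) = 3*sqrt(-2) = 3*(I*sqrt(2)) = 3*I*sqrt(2) ≈ 4.2426*I)
Z = 0
N(n, w) = 5 + 3*I*w*sqrt(2) (N(n, w) = w*(3*I*sqrt(2)) + 5 = 3*I*w*sqrt(2) + 5 = 5 + 3*I*w*sqrt(2))
N(Z, r(-5))*727 = (5 + 3*I*7*sqrt(2))*727 = (5 + 21*I*sqrt(2))*727 = 3635 + 15267*I*sqrt(2)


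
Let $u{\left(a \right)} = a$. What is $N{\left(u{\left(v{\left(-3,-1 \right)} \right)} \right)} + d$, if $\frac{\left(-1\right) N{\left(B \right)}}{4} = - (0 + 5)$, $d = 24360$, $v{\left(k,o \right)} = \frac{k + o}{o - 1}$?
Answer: $24380$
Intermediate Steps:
$v{\left(k,o \right)} = \frac{k + o}{-1 + o}$
$N{\left(B \right)} = 20$ ($N{\left(B \right)} = - 4 \left(- (0 + 5)\right) = - 4 \left(\left(-1\right) 5\right) = \left(-4\right) \left(-5\right) = 20$)
$N{\left(u{\left(v{\left(-3,-1 \right)} \right)} \right)} + d = 20 + 24360 = 24380$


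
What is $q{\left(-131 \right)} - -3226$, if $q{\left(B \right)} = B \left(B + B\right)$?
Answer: $37548$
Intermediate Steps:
$q{\left(B \right)} = 2 B^{2}$ ($q{\left(B \right)} = B 2 B = 2 B^{2}$)
$q{\left(-131 \right)} - -3226 = 2 \left(-131\right)^{2} - -3226 = 2 \cdot 17161 + 3226 = 34322 + 3226 = 37548$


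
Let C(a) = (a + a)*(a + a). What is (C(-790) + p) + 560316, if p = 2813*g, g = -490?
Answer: 1678346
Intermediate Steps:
C(a) = 4*a² (C(a) = (2*a)*(2*a) = 4*a²)
p = -1378370 (p = 2813*(-490) = -1378370)
(C(-790) + p) + 560316 = (4*(-790)² - 1378370) + 560316 = (4*624100 - 1378370) + 560316 = (2496400 - 1378370) + 560316 = 1118030 + 560316 = 1678346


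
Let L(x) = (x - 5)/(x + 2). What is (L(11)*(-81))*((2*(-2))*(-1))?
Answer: -1944/13 ≈ -149.54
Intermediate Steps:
L(x) = (-5 + x)/(2 + x)
(L(11)*(-81))*((2*(-2))*(-1)) = (((-5 + 11)/(2 + 11))*(-81))*((2*(-2))*(-1)) = ((6/13)*(-81))*(-4*(-1)) = (((1/13)*6)*(-81))*4 = ((6/13)*(-81))*4 = -486/13*4 = -1944/13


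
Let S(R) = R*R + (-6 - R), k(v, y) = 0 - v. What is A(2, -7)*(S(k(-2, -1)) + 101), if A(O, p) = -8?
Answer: -776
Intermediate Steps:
k(v, y) = -v
S(R) = -6 + R**2 - R (S(R) = R**2 + (-6 - R) = -6 + R**2 - R)
A(2, -7)*(S(k(-2, -1)) + 101) = -8*((-6 + (-1*(-2))**2 - (-1)*(-2)) + 101) = -8*((-6 + 2**2 - 1*2) + 101) = -8*((-6 + 4 - 2) + 101) = -8*(-4 + 101) = -8*97 = -776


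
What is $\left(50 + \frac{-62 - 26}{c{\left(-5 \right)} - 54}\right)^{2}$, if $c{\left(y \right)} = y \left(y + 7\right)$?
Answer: $\frac{168921}{64} \approx 2639.4$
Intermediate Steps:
$c{\left(y \right)} = y \left(7 + y\right)$
$\left(50 + \frac{-62 - 26}{c{\left(-5 \right)} - 54}\right)^{2} = \left(50 + \frac{-62 - 26}{- 5 \left(7 - 5\right) - 54}\right)^{2} = \left(50 - \frac{88}{\left(-5\right) 2 - 54}\right)^{2} = \left(50 - \frac{88}{-10 - 54}\right)^{2} = \left(50 - \frac{88}{-64}\right)^{2} = \left(50 - - \frac{11}{8}\right)^{2} = \left(50 + \frac{11}{8}\right)^{2} = \left(\frac{411}{8}\right)^{2} = \frac{168921}{64}$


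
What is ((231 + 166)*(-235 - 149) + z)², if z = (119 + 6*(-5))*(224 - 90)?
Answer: 19746432484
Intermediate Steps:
z = 11926 (z = (119 - 30)*134 = 89*134 = 11926)
((231 + 166)*(-235 - 149) + z)² = ((231 + 166)*(-235 - 149) + 11926)² = (397*(-384) + 11926)² = (-152448 + 11926)² = (-140522)² = 19746432484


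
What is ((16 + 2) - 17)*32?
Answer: 32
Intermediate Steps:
((16 + 2) - 17)*32 = (18 - 17)*32 = 1*32 = 32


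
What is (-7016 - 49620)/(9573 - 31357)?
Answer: 14159/5446 ≈ 2.5999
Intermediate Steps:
(-7016 - 49620)/(9573 - 31357) = -56636/(-21784) = -56636*(-1/21784) = 14159/5446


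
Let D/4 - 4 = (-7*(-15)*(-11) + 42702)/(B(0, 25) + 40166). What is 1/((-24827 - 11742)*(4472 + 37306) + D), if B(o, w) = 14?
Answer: -10045/15346546703423 ≈ -6.5454e-10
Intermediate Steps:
D = 202267/10045 (D = 16 + 4*((-7*(-15)*(-11) + 42702)/(14 + 40166)) = 16 + 4*((105*(-11) + 42702)/40180) = 16 + 4*((-1155 + 42702)*(1/40180)) = 16 + 4*(41547*(1/40180)) = 16 + 4*(41547/40180) = 16 + 41547/10045 = 202267/10045 ≈ 20.136)
1/((-24827 - 11742)*(4472 + 37306) + D) = 1/((-24827 - 11742)*(4472 + 37306) + 202267/10045) = 1/(-36569*41778 + 202267/10045) = 1/(-1527779682 + 202267/10045) = 1/(-15346546703423/10045) = -10045/15346546703423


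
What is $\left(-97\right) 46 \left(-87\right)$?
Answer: $388194$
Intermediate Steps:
$\left(-97\right) 46 \left(-87\right) = \left(-4462\right) \left(-87\right) = 388194$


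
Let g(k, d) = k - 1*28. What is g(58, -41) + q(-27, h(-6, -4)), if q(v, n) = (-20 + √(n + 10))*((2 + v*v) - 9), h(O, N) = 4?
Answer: -14410 + 722*√14 ≈ -11709.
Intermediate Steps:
g(k, d) = -28 + k (g(k, d) = k - 28 = -28 + k)
q(v, n) = (-20 + √(10 + n))*(-7 + v²) (q(v, n) = (-20 + √(10 + n))*((2 + v²) - 9) = (-20 + √(10 + n))*(-7 + v²))
g(58, -41) + q(-27, h(-6, -4)) = (-28 + 58) + (140 - 20*(-27)² - 7*√(10 + 4) + (-27)²*√(10 + 4)) = 30 + (140 - 20*729 - 7*√14 + 729*√14) = 30 + (140 - 14580 - 7*√14 + 729*√14) = 30 + (-14440 + 722*√14) = -14410 + 722*√14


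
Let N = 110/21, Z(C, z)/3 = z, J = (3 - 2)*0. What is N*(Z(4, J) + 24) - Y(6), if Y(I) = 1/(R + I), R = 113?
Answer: 2137/17 ≈ 125.71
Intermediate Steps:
J = 0 (J = 1*0 = 0)
Z(C, z) = 3*z
N = 110/21 (N = 110*(1/21) = 110/21 ≈ 5.2381)
Y(I) = 1/(113 + I)
N*(Z(4, J) + 24) - Y(6) = 110*(3*0 + 24)/21 - 1/(113 + 6) = 110*(0 + 24)/21 - 1/119 = (110/21)*24 - 1*1/119 = 880/7 - 1/119 = 2137/17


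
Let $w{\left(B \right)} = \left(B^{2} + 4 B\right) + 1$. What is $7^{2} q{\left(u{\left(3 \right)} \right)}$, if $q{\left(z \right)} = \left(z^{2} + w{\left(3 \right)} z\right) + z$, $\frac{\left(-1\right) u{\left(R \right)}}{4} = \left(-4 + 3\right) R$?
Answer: $20580$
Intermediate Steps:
$w{\left(B \right)} = 1 + B^{2} + 4 B$
$u{\left(R \right)} = 4 R$ ($u{\left(R \right)} = - 4 \left(-4 + 3\right) R = - 4 \left(- R\right) = 4 R$)
$q{\left(z \right)} = z^{2} + 23 z$ ($q{\left(z \right)} = \left(z^{2} + \left(1 + 3^{2} + 4 \cdot 3\right) z\right) + z = \left(z^{2} + \left(1 + 9 + 12\right) z\right) + z = \left(z^{2} + 22 z\right) + z = z^{2} + 23 z$)
$7^{2} q{\left(u{\left(3 \right)} \right)} = 7^{2} \cdot 4 \cdot 3 \left(23 + 4 \cdot 3\right) = 49 \cdot 12 \left(23 + 12\right) = 49 \cdot 12 \cdot 35 = 49 \cdot 420 = 20580$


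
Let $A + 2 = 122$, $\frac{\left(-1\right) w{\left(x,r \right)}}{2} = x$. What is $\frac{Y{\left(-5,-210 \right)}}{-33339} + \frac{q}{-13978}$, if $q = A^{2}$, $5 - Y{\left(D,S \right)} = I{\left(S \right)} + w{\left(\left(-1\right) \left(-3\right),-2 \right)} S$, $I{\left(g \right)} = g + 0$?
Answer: $- \frac{232737295}{233006271} \approx -0.99885$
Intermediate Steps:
$I{\left(g \right)} = g$
$w{\left(x,r \right)} = - 2 x$
$A = 120$ ($A = -2 + 122 = 120$)
$Y{\left(D,S \right)} = 5 + 5 S$ ($Y{\left(D,S \right)} = 5 - \left(S + - 2 \left(\left(-1\right) \left(-3\right)\right) S\right) = 5 - \left(S + \left(-2\right) 3 S\right) = 5 - \left(S - 6 S\right) = 5 - - 5 S = 5 + 5 S$)
$q = 14400$ ($q = 120^{2} = 14400$)
$\frac{Y{\left(-5,-210 \right)}}{-33339} + \frac{q}{-13978} = \frac{5 + 5 \left(-210\right)}{-33339} + \frac{14400}{-13978} = \left(5 - 1050\right) \left(- \frac{1}{33339}\right) + 14400 \left(- \frac{1}{13978}\right) = \left(-1045\right) \left(- \frac{1}{33339}\right) - \frac{7200}{6989} = \frac{1045}{33339} - \frac{7200}{6989} = - \frac{232737295}{233006271}$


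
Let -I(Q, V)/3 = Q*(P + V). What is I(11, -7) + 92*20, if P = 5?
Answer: 1906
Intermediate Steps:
I(Q, V) = -3*Q*(5 + V)
I(11, -7) + 92*20 = -3*11*(5 - 7) + 92*20 = -3*11*(-2) + 1840 = 66 + 1840 = 1906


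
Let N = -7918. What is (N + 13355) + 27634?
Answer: 33071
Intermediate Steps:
(N + 13355) + 27634 = (-7918 + 13355) + 27634 = 5437 + 27634 = 33071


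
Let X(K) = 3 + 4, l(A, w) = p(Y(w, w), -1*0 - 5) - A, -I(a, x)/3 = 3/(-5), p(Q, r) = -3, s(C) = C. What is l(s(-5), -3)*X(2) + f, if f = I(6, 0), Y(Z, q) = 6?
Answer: 79/5 ≈ 15.800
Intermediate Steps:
I(a, x) = 9/5 (I(a, x) = -9/(-5) = -9*(-1)/5 = -3*(-⅗) = 9/5)
l(A, w) = -3 - A
X(K) = 7
f = 9/5 ≈ 1.8000
l(s(-5), -3)*X(2) + f = (-3 - 1*(-5))*7 + 9/5 = (-3 + 5)*7 + 9/5 = 2*7 + 9/5 = 14 + 9/5 = 79/5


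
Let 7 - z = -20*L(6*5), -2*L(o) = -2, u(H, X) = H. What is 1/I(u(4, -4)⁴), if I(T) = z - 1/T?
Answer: 256/6911 ≈ 0.037042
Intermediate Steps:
L(o) = 1 (L(o) = -½*(-2) = 1)
z = 27 (z = 7 - (-20) = 7 - 1*(-20) = 7 + 20 = 27)
I(T) = 27 - 1/T
1/I(u(4, -4)⁴) = 1/(27 - 1/(4⁴)) = 1/(27 - 1/256) = 1/(6911/256) = 256/6911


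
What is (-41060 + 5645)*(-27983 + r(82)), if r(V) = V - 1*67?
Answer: 990486720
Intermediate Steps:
r(V) = -67 + V (r(V) = V - 67 = -67 + V)
(-41060 + 5645)*(-27983 + r(82)) = (-41060 + 5645)*(-27983 + (-67 + 82)) = -35415*(-27983 + 15) = -35415*(-27968) = 990486720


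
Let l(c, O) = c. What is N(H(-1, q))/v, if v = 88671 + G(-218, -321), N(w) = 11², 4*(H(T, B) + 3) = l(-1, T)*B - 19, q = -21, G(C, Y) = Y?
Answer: 121/88350 ≈ 0.0013696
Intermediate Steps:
H(T, B) = -31/4 - B/4 (H(T, B) = -3 + (-B - 19)/4 = -3 + (-19 - B)/4 = -3 + (-19/4 - B/4) = -31/4 - B/4)
N(w) = 121
v = 88350 (v = 88671 - 321 = 88350)
N(H(-1, q))/v = 121/88350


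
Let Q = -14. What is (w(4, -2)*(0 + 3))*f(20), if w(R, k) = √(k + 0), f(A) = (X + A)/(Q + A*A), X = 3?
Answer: 69*I*√2/386 ≈ 0.2528*I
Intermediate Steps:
f(A) = (3 + A)/(-14 + A²) (f(A) = (3 + A)/(-14 + A*A) = (3 + A)/(-14 + A²))
w(R, k) = √k
(w(4, -2)*(0 + 3))*f(20) = (√(-2)*(0 + 3))*((3 + 20)/(-14 + 20²)) = ((I*√2)*3)*(23/(-14 + 400)) = (3*I*√2)*(23/386) = 69*I*√2/386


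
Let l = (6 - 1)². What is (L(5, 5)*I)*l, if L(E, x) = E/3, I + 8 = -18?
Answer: -3250/3 ≈ -1083.3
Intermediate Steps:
I = -26 (I = -8 - 18 = -26)
L(E, x) = E/3 (L(E, x) = E*(⅓) = E/3)
l = 25 (l = 5² = 25)
(L(5, 5)*I)*l = (((⅓)*5)*(-26))*25 = ((5/3)*(-26))*25 = -130/3*25 = -3250/3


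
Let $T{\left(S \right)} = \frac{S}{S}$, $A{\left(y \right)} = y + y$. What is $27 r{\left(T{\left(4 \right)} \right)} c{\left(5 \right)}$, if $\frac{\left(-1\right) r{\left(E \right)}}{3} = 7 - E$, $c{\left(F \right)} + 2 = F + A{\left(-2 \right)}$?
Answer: $486$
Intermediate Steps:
$A{\left(y \right)} = 2 y$
$c{\left(F \right)} = -6 + F$ ($c{\left(F \right)} = -2 + \left(F + 2 \left(-2\right)\right) = -2 + \left(F - 4\right) = -2 + \left(-4 + F\right) = -6 + F$)
$T{\left(S \right)} = 1$
$r{\left(E \right)} = -21 + 3 E$ ($r{\left(E \right)} = - 3 \left(7 - E\right) = -21 + 3 E$)
$27 r{\left(T{\left(4 \right)} \right)} c{\left(5 \right)} = 27 \left(-21 + 3 \cdot 1\right) \left(-6 + 5\right) = 27 \left(-21 + 3\right) \left(-1\right) = 27 \left(-18\right) \left(-1\right) = \left(-486\right) \left(-1\right) = 486$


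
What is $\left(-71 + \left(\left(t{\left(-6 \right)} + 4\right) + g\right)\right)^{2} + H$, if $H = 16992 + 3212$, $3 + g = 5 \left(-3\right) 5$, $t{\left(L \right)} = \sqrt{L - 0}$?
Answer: $41223 - 290 i \sqrt{6} \approx 41223.0 - 710.35 i$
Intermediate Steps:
$t{\left(L \right)} = \sqrt{L}$ ($t{\left(L \right)} = \sqrt{L + \left(-2 + 2\right)} = \sqrt{L + 0} = \sqrt{L}$)
$g = -78$ ($g = -3 + 5 \left(-3\right) 5 = -3 - 75 = -78$)
$H = 20204$
$\left(-71 + \left(\left(t{\left(-6 \right)} + 4\right) + g\right)\right)^{2} + H = \left(-71 - \left(74 - i \sqrt{6}\right)\right)^{2} + 20204 = \left(-145 + i \sqrt{6}\right)^{2} + 20204 = 20204 + \left(-145 + i \sqrt{6}\right)^{2}$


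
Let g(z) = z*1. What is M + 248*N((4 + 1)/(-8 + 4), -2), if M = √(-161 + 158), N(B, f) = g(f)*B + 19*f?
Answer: -8804 + I*√3 ≈ -8804.0 + 1.732*I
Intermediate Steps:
g(z) = z
N(B, f) = 19*f + B*f (N(B, f) = f*B + 19*f = B*f + 19*f = 19*f + B*f)
M = I*√3 (M = √(-3) = I*√3 ≈ 1.732*I)
M + 248*N((4 + 1)/(-8 + 4), -2) = I*√3 + 248*(-2*(19 + (4 + 1)/(-8 + 4))) = I*√3 + 248*(-2*(19 + 5/(-4))) = I*√3 + 248*(-2*(19 + 5*(-¼))) = I*√3 + 248*(-2*(19 - 5/4)) = I*√3 + 248*(-2*71/4) = I*√3 + 248*(-71/2) = I*√3 - 8804 = -8804 + I*√3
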